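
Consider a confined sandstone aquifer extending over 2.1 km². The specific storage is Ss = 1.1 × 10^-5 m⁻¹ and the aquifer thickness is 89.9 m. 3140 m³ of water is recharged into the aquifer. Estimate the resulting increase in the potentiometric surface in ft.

Δh ≈ 4.96 ft

S = Ss × b = 1.1 × 10^-5 m⁻¹ × 89.9 m = 9.889 × 10^-4
A = 2.1 km² = 2.1 × 10^6 m²
Δh = ΔV / (S × A) = 3140 m³ / (9.889 × 10^-4 × 2.1 × 10^6 m²) = 1.512 m
Δh = 1.512 m = 4.961 ft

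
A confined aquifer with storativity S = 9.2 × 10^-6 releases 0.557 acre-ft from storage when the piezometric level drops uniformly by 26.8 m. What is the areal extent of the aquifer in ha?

A ≈ 279 ha

ΔV = 0.557 acre-ft = 687 m³
A = ΔV / (S × Δh) = 687 / (9.2 × 10^-6 × 26.8) = 2.787 × 10^6 m²
A = 2.787 × 10^6 m² = 278.7 ha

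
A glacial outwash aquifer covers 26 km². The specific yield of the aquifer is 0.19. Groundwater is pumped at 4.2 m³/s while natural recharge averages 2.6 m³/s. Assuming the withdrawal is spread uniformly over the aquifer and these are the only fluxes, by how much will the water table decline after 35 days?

Δh ≈ 0.979 m

A = 26 km² = 2.6 × 10^7 m²
Net abstraction = 4.2 − 2.6 = 1.6 m³/s
Q_net = 1.6 m³/s = 1.382 × 10^5 m³/d
ΔV = Q × t = 1.382 × 10^5 m³/d × 35 d = 4.838 × 10^6 m³
Δh = ΔV / (Sy × A) = 4.838 × 10^6 / (0.19 × 2.6 × 10^7) = 0.9794 m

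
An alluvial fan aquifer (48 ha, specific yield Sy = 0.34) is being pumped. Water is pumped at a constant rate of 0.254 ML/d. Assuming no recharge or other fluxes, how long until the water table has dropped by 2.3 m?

t ≈ 1480 days

A = 48 ha = 4.8 × 10^5 m²
ΔV = Sy × A × Δh = 0.34 × 4.8 × 10^5 × 2.3 = 3.754 × 10^5 m³
Q = 0.254 ML/d = 254 m³/d
t = ΔV / Q = 3.754 × 10^5 m³ / 254 m³/d = 1478 d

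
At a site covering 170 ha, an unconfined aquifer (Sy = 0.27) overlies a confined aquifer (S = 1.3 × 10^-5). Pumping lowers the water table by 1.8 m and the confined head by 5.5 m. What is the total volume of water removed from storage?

ΔV ≈ 8.26 × 10^5 m³

A = 170 ha = 1.7 × 10^6 m²
Unconfined: ΔV_u = Sy × A × Δh_u = 0.27 × 1.7 × 10^6 × 1.8 = 8.262 × 10^5 m³
Confined: ΔV_c = S × A × Δh_c = 1.3 × 10^-5 × 1.7 × 10^6 × 5.5 = 121.5 m³
Total ΔV = 8.262 × 10^5 + 121.5 = 8.263 × 10^5 m³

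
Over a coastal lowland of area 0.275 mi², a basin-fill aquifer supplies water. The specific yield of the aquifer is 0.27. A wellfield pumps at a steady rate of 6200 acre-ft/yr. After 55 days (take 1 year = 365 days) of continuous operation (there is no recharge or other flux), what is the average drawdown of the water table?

A = 0.275 mi² = 7.122 × 10^5 m²
Q = 6200 acre-ft/yr = 20950 m³/d
ΔV = Q × t = 20950 m³/d × 55 d = 1.152 × 10^6 m³
Δh = ΔV / (Sy × A) = 1.152 × 10^6 / (0.27 × 7.122 × 10^5) = 5.992 m

Δh ≈ 5.99 m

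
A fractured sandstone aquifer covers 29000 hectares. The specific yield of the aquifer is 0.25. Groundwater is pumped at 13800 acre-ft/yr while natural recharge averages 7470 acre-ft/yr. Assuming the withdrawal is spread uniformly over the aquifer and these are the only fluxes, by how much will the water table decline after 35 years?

Δh ≈ 3.77 m

A = 29000 hectares = 2.9 × 10^8 m²
Net abstraction = 13800 − 7470 = 6330 acre-ft/yr
Q_net = 6330 acre-ft/yr = 21390 m³/d
t = 35 years = 12780 d
ΔV = Q × t = 21390 m³/d × 12780 d = 2.733 × 10^8 m³
Δh = ΔV / (Sy × A) = 2.733 × 10^8 / (0.25 × 2.9 × 10^8) = 3.769 m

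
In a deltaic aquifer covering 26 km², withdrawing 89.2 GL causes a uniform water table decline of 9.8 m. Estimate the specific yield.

Sy ≈ 0.35

A = 26 km² = 2.6 × 10^7 m²
ΔV = 89.2 GL = 8.92 × 10^7 m³
Sy = ΔV / (A × Δh) = 8.92 × 10^7 m³ / (2.6 × 10^7 m² × 9.8 m) = 0.3501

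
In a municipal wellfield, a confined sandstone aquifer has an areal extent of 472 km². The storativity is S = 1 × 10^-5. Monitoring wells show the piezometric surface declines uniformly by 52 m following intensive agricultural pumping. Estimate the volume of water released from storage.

A = 472 km² = 4.72 × 10^8 m²
ΔV = S × A × Δh = 1 × 10^-5 × 4.72 × 10^8 m² × 52 m = 2.454 × 10^5 m³

ΔV ≈ 2.45 × 10^5 m³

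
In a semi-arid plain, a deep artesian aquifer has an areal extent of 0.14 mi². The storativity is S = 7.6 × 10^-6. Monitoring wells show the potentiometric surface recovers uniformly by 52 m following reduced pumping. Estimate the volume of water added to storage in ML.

ΔV ≈ 0.143 ML

A = 0.14 mi² = 3.626 × 10^5 m²
ΔV = S × A × Δh = 7.6 × 10^-6 × 3.626 × 10^5 m² × 52 m = 143.3 m³
ΔV = 143.3 m³ = 0.1433 ML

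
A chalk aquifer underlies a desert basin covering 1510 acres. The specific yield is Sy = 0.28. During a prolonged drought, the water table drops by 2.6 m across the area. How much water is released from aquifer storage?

A = 1510 acres = 6.111 × 10^6 m²
ΔV = Sy × A × Δh = 0.28 × 6.111 × 10^6 m² × 2.6 m = 4.449 × 10^6 m³

ΔV ≈ 4.45 × 10^6 m³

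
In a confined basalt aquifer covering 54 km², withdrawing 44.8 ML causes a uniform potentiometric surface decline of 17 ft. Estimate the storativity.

S ≈ 1.6 × 10^-4

A = 54 km² = 5.4 × 10^7 m²
Δh = 17 ft = 5.182 m
ΔV = 44.8 ML = 44800 m³
S = ΔV / (A × Δh) = 44800 m³ / (5.4 × 10^7 m² × 5.182 m) = 1.601 × 10^-4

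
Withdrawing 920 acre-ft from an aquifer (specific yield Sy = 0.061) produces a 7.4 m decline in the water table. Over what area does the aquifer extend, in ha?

ΔV = 920 acre-ft = 1.135 × 10^6 m³
A = ΔV / (Sy × Δh) = 1.135 × 10^6 / (0.061 × 7.4) = 2.514 × 10^6 m²
A = 2.514 × 10^6 m² = 251.4 ha

A ≈ 251 ha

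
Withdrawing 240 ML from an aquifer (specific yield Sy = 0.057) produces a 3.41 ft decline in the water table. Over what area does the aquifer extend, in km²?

Δh = 3.41 ft = 1.039 m
ΔV = 240 ML = 2.4 × 10^5 m³
A = ΔV / (Sy × Δh) = 2.4 × 10^5 / (0.057 × 1.039) = 4.051 × 10^6 m²
A = 4.051 × 10^6 m² = 4.051 km²

A ≈ 4.05 km²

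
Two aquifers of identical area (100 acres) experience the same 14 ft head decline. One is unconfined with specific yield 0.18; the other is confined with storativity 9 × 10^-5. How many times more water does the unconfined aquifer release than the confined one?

ΔV_u / ΔV_c ≈ 2000

A = 100 acres = 4.047 × 10^5 m²
Δh = 14 ft = 4.267 m
Unconfined: ΔV_u = Sy × A × Δh = 0.18 × 4.047 × 10^5 × 4.267 = 3.108 × 10^5 m³
Confined: ΔV_c = S × A × Δh = 9 × 10^-5 × 4.047 × 10^5 × 4.267 = 155.4 m³
Ratio = ΔV_u / ΔV_c = Sy / S = 0.18 / 9 × 10^-5 = 2000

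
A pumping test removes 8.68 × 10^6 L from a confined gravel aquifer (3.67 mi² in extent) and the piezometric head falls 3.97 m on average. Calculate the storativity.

S ≈ 2.3 × 10^-4

A = 3.67 mi² = 9.505 × 10^6 m²
ΔV = 8.68 × 10^6 L = 8680 m³
S = ΔV / (A × Δh) = 8680 m³ / (9.505 × 10^6 m² × 3.97 m) = 2.3 × 10^-4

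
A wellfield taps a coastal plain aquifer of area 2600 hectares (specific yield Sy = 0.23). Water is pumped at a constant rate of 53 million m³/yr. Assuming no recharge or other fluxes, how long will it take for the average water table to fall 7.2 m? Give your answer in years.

t ≈ 0.812 years

A = 2600 hectares = 2.6 × 10^7 m²
ΔV = Sy × A × Δh = 0.23 × 2.6 × 10^7 × 7.2 = 4.306 × 10^7 m³
Q = 53 million m³/yr = 1.452 × 10^5 m³/d
t = ΔV / Q = 4.306 × 10^7 m³ / 1.452 × 10^5 m³/d = 296.5 d
t = 296.5 d ≈ 0.8124 years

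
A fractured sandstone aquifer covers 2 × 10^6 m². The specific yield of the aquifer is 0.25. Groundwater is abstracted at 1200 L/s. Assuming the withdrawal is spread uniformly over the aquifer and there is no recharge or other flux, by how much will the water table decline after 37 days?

Q = 1200 L/s = 1.037 × 10^5 m³/d
ΔV = Q × t = 1.037 × 10^5 m³/d × 37 d = 3.836 × 10^6 m³
Δh = ΔV / (Sy × A) = 3.836 × 10^6 / (0.25 × 2 × 10^6) = 7.672 m

Δh ≈ 7.67 m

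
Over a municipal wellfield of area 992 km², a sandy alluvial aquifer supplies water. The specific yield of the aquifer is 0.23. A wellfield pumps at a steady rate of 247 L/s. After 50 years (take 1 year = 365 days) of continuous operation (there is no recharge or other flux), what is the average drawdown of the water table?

A = 992 km² = 9.92 × 10^8 m²
Q = 247 L/s = 21340 m³/d
t = 50 years = 18250 d
ΔV = Q × t = 21340 m³/d × 18250 d = 3.895 × 10^8 m³
Δh = ΔV / (Sy × A) = 3.895 × 10^8 / (0.23 × 9.92 × 10^8) = 1.707 m

Δh ≈ 1.71 m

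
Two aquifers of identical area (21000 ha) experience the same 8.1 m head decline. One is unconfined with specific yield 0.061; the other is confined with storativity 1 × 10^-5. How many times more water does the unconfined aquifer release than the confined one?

ΔV_u / ΔV_c ≈ 6100

A = 21000 ha = 2.1 × 10^8 m²
Unconfined: ΔV_u = Sy × A × Δh = 0.061 × 2.1 × 10^8 × 8.1 = 1.038 × 10^8 m³
Confined: ΔV_c = S × A × Δh = 1 × 10^-5 × 2.1 × 10^8 × 8.1 = 17010 m³
Ratio = ΔV_u / ΔV_c = Sy / S = 0.061 / 1 × 10^-5 = 6100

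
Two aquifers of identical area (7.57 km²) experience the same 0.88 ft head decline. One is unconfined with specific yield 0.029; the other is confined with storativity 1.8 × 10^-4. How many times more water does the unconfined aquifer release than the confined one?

A = 7.57 km² = 7.57 × 10^6 m²
Δh = 0.88 ft = 0.2682 m
Unconfined: ΔV_u = Sy × A × Δh = 0.029 × 7.57 × 10^6 × 0.2682 = 58880 m³
Confined: ΔV_c = S × A × Δh = 1.8 × 10^-4 × 7.57 × 10^6 × 0.2682 = 365.5 m³
Ratio = ΔV_u / ΔV_c = Sy / S = 0.029 / 1.8 × 10^-4 = 161.1

ΔV_u / ΔV_c ≈ 161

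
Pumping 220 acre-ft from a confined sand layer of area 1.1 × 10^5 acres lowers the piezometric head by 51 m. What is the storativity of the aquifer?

S ≈ 1.2 × 10^-5

A = 1.1 × 10^5 acres = 4.452 × 10^8 m²
ΔV = 220 acre-ft = 2.714 × 10^5 m³
S = ΔV / (A × Δh) = 2.714 × 10^5 m³ / (4.452 × 10^8 m² × 51 m) = 1.195 × 10^-5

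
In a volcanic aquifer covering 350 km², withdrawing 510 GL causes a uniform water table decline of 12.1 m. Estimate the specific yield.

A = 350 km² = 3.5 × 10^8 m²
ΔV = 510 GL = 5.1 × 10^8 m³
Sy = ΔV / (A × Δh) = 5.1 × 10^8 m³ / (3.5 × 10^8 m² × 12.1 m) = 0.1204

Sy ≈ 0.12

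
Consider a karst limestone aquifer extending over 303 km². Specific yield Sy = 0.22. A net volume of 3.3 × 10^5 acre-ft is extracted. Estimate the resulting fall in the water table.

Δh ≈ 6.11 m

A = 303 km² = 3.03 × 10^8 m²
ΔV = 3.3 × 10^5 acre-ft = 4.07 × 10^8 m³
Δh = ΔV / (Sy × A) = 4.07 × 10^8 m³ / (0.22 × 3.03 × 10^8 m²) = 6.106 m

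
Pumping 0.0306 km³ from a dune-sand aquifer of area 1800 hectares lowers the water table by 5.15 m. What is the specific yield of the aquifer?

Sy ≈ 0.33

A = 1800 hectares = 1.8 × 10^7 m²
ΔV = 0.0306 km³ = 3.06 × 10^7 m³
Sy = ΔV / (A × Δh) = 3.06 × 10^7 m³ / (1.8 × 10^7 m² × 5.15 m) = 0.3301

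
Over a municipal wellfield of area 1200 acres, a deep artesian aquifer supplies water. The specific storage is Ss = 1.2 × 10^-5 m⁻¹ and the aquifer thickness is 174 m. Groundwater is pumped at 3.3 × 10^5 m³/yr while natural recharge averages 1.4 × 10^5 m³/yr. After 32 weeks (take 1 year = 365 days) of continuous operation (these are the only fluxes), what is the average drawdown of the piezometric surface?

Δh ≈ 11.5 m

S = Ss × b = 1.2 × 10^-5 m⁻¹ × 174 m = 2.088 × 10^-3
A = 1200 acres = 4.856 × 10^6 m²
Net abstraction = 3.3 × 10^5 − 1.4 × 10^5 = 1.9 × 10^5 m³/yr
Q_net = 1.9 × 10^5 m³/yr = 520.5 m³/d
t = 32 weeks = 224 d
ΔV = Q × t = 520.5 m³/d × 224 d = 1.166 × 10^5 m³
Δh = ΔV / (S × A) = 1.166 × 10^5 / (0.002088 × 4.856 × 10^6) = 11.5 m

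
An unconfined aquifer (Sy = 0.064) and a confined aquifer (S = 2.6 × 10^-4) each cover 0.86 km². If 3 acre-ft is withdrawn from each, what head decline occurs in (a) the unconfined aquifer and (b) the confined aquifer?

A = 0.86 km² = 8.6 × 10^5 m²
ΔV = 3 acre-ft = 3700 m³
Unconfined: Δh_u = ΔV/(Sy·A) = 3700/(0.064 × 8.6 × 10^5) = 0.06723 m
Confined: Δh_c = ΔV/(S·A) = 3700/(2.6 × 10^-4 × 8.6 × 10^5) = 16.55 m

Δh_u ≈ 0.0672 m; Δh_c ≈ 16.5 m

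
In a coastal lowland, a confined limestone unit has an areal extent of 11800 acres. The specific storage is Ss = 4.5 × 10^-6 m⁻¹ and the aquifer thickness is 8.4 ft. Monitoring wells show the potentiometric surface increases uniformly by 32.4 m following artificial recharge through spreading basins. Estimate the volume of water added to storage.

b = 8.4 ft = 2.56 m
S = Ss × b = 4.5 × 10^-6 m⁻¹ × 2.56 m = 1.152 × 10^-5
A = 11800 acres = 4.775 × 10^7 m²
ΔV = S × A × Δh = 1.152 × 10^-5 × 4.775 × 10^7 m² × 32.4 m = 17830 m³

ΔV ≈ 17800 m³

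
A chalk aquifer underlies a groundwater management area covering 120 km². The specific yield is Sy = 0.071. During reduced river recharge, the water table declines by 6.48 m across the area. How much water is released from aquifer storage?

ΔV ≈ 5.52 × 10^7 m³

A = 120 km² = 1.2 × 10^8 m²
ΔV = Sy × A × Δh = 0.071 × 1.2 × 10^8 m² × 6.48 m = 5.521 × 10^7 m³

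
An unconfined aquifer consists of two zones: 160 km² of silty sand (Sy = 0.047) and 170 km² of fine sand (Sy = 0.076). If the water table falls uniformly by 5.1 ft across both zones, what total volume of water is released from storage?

ΔV ≈ 3.18 × 10^7 m³

A₁ = 160 km² = 1.6 × 10^8 m²; A₂ = 170 km² = 1.7 × 10^8 m²
Δh = 5.1 ft = 1.554 m
ΔV₁ = 0.047 × 1.6 × 10^8 × 1.554 = 1.169 × 10^7 m³
ΔV₂ = 0.076 × 1.7 × 10^8 × 1.554 = 2.008 × 10^7 m³
ΔV = ΔV₁ + ΔV₂ = 3.177 × 10^7 m³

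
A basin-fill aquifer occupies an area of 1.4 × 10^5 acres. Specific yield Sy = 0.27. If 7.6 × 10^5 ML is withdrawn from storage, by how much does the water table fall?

Δh ≈ 4.97 m

A = 1.4 × 10^5 acres = 5.666 × 10^8 m²
ΔV = 7.6 × 10^5 ML = 7.6 × 10^8 m³
Δh = ΔV / (Sy × A) = 7.6 × 10^8 m³ / (0.27 × 5.666 × 10^8 m²) = 4.968 m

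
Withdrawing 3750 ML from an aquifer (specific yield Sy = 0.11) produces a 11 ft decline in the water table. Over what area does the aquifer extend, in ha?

A ≈ 1020 ha

Δh = 11 ft = 3.353 m
ΔV = 3750 ML = 3.75 × 10^6 m³
A = ΔV / (Sy × Δh) = 3.75 × 10^6 / (0.11 × 3.353) = 1.017 × 10^7 m²
A = 1.017 × 10^7 m² = 1017 ha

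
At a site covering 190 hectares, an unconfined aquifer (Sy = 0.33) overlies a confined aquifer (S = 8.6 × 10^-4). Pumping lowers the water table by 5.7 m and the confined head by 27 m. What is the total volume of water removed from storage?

ΔV ≈ 3.62 × 10^6 m³

A = 190 hectares = 1.9 × 10^6 m²
Unconfined: ΔV_u = Sy × A × Δh_u = 0.33 × 1.9 × 10^6 × 5.7 = 3.574 × 10^6 m³
Confined: ΔV_c = S × A × Δh_c = 8.6 × 10^-4 × 1.9 × 10^6 × 27 = 44120 m³
Total ΔV = 3.574 × 10^6 + 44120 = 3.618 × 10^6 m³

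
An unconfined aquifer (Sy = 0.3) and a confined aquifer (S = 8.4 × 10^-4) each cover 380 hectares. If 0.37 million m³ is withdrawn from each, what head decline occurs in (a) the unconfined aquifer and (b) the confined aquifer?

Δh_u ≈ 0.325 m; Δh_c ≈ 116 m

A = 380 hectares = 3.8 × 10^6 m²
ΔV = 0.37 million m³ = 3.7 × 10^5 m³
Unconfined: Δh_u = ΔV/(Sy·A) = 3.7 × 10^5/(0.3 × 3.8 × 10^6) = 0.3246 m
Confined: Δh_c = ΔV/(S·A) = 3.7 × 10^5/(8.4 × 10^-4 × 3.8 × 10^6) = 115.9 m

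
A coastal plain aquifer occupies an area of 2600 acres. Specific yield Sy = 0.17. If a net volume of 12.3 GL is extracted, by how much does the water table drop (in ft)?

A = 2600 acres = 1.052 × 10^7 m²
ΔV = 12.3 GL = 1.23 × 10^7 m³
Δh = ΔV / (Sy × A) = 1.23 × 10^7 m³ / (0.17 × 1.052 × 10^7 m²) = 6.876 m
Δh = 6.876 m = 22.56 ft

Δh ≈ 22.6 ft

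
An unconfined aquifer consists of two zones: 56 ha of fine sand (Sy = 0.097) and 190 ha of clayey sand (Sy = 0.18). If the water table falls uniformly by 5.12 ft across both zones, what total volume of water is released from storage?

ΔV ≈ 6.18 × 10^5 m³

A₁ = 56 ha = 5.6 × 10^5 m²; A₂ = 190 ha = 1.9 × 10^6 m²
Δh = 5.12 ft = 1.561 m
ΔV₁ = 0.097 × 5.6 × 10^5 × 1.561 = 84770 m³
ΔV₂ = 0.18 × 1.9 × 10^6 × 1.561 = 5.337 × 10^5 m³
ΔV = ΔV₁ + ΔV₂ = 6.185 × 10^5 m³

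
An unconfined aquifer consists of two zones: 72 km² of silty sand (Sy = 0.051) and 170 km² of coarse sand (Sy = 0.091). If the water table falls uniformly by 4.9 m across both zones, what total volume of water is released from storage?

A₁ = 72 km² = 7.2 × 10^7 m²; A₂ = 170 km² = 1.7 × 10^8 m²
ΔV₁ = 0.051 × 7.2 × 10^7 × 4.9 = 1.799 × 10^7 m³
ΔV₂ = 0.091 × 1.7 × 10^8 × 4.9 = 7.58 × 10^7 m³
ΔV = ΔV₁ + ΔV₂ = 9.38 × 10^7 m³

ΔV ≈ 9.38 × 10^7 m³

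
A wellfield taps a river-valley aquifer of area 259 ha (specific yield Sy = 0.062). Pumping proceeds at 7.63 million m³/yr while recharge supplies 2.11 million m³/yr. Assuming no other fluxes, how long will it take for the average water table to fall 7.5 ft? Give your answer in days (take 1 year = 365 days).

t ≈ 24.3 days

A = 259 ha = 2.59 × 10^6 m²
Δh = 7.5 ft = 2.286 m
ΔV = Sy × A × Δh = 0.062 × 2.59 × 10^6 × 2.286 = 3.671 × 10^5 m³
Net withdrawal = 7.63 − 2.11 = 5.52 million m³/yr = 15120 m³/d
t = ΔV / Q = 3.671 × 10^5 m³ / 15120 m³/d = 24.27 d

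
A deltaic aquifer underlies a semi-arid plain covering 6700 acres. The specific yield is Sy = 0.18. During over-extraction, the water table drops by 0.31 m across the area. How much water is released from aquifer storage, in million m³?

A = 6700 acres = 2.711 × 10^7 m²
ΔV = Sy × A × Δh = 0.18 × 2.711 × 10^7 m² × 0.31 m = 1.513 × 10^6 m³
ΔV = 1.513 × 10^6 m³ = 1.513 million m³

ΔV ≈ 1.51 million m³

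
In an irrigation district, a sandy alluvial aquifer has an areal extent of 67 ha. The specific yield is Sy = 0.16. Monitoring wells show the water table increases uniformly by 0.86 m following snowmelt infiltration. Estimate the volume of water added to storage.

A = 67 ha = 6.7 × 10^5 m²
ΔV = Sy × A × Δh = 0.16 × 6.7 × 10^5 m² × 0.86 m = 92190 m³

ΔV ≈ 92200 m³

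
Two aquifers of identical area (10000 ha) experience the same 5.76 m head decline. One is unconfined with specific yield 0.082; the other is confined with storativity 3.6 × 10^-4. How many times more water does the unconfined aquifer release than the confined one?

A = 10000 ha = 1 × 10^8 m²
Unconfined: ΔV_u = Sy × A × Δh = 0.082 × 1 × 10^8 × 5.76 = 4.723 × 10^7 m³
Confined: ΔV_c = S × A × Δh = 3.6 × 10^-4 × 1 × 10^8 × 5.76 = 2.074 × 10^5 m³
Ratio = ΔV_u / ΔV_c = Sy / S = 0.082 / 3.6 × 10^-4 = 227.8

ΔV_u / ΔV_c ≈ 228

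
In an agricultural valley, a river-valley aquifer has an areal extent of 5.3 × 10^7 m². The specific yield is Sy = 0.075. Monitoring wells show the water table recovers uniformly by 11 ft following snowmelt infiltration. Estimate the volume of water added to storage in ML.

ΔV ≈ 13300 ML

Δh = 11 ft = 3.353 m
ΔV = Sy × A × Δh = 0.075 × 5.3 × 10^7 m² × 3.353 m = 1.333 × 10^7 m³
ΔV = 1.333 × 10^7 m³ = 13330 ML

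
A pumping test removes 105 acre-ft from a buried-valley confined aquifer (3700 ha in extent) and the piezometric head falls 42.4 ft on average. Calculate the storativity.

A = 3700 ha = 3.7 × 10^7 m²
Δh = 42.4 ft = 12.92 m
ΔV = 105 acre-ft = 1.295 × 10^5 m³
S = ΔV / (A × Δh) = 1.295 × 10^5 m³ / (3.7 × 10^7 m² × 12.92 m) = 2.709 × 10^-4

S ≈ 2.7 × 10^-4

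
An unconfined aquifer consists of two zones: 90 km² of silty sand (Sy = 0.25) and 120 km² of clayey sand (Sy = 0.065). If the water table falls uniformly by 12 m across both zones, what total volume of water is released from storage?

A₁ = 90 km² = 9 × 10^7 m²; A₂ = 120 km² = 1.2 × 10^8 m²
ΔV₁ = 0.25 × 9 × 10^7 × 12 = 2.7 × 10^8 m³
ΔV₂ = 0.065 × 1.2 × 10^8 × 12 = 9.36 × 10^7 m³
ΔV = ΔV₁ + ΔV₂ = 3.636 × 10^8 m³

ΔV ≈ 3.64 × 10^8 m³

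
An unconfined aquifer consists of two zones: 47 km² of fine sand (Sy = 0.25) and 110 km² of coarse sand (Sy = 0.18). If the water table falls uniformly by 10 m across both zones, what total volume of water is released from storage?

A₁ = 47 km² = 4.7 × 10^7 m²; A₂ = 110 km² = 1.1 × 10^8 m²
ΔV₁ = 0.25 × 4.7 × 10^7 × 10 = 1.175 × 10^8 m³
ΔV₂ = 0.18 × 1.1 × 10^8 × 10 = 1.98 × 10^8 m³
ΔV = ΔV₁ + ΔV₂ = 3.155 × 10^8 m³

ΔV ≈ 3.15 × 10^8 m³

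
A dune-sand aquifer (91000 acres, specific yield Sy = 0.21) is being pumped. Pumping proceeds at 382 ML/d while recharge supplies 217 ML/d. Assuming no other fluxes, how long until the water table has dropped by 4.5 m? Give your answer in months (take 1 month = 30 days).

t ≈ 70.3 months

A = 91000 acres = 3.683 × 10^8 m²
ΔV = Sy × A × Δh = 0.21 × 3.683 × 10^8 × 4.5 = 3.48 × 10^8 m³
Net withdrawal = 382 − 217 = 165 ML/d = 1.65 × 10^5 m³/d
t = ΔV / Q = 3.48 × 10^8 m³ / 1.65 × 10^5 m³/d = 2109 d
t = 2109 d ≈ 70.3 months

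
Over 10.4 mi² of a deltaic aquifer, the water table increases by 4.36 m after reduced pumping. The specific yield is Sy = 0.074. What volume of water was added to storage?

A = 10.4 mi² = 2.694 × 10^7 m²
ΔV = Sy × A × Δh = 0.074 × 2.694 × 10^7 m² × 4.36 m = 8.691 × 10^6 m³

ΔV ≈ 8.69 × 10^6 m³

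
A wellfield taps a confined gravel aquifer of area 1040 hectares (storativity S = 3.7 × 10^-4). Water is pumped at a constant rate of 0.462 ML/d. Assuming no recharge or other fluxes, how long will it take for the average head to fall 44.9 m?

t ≈ 374 days

A = 1040 hectares = 1.04 × 10^7 m²
ΔV = S × A × Δh = 3.7 × 10^-4 × 1.04 × 10^7 × 44.9 = 1.728 × 10^5 m³
Q = 0.462 ML/d = 462 m³/d
t = ΔV / Q = 1.728 × 10^5 m³ / 462 m³/d = 374 d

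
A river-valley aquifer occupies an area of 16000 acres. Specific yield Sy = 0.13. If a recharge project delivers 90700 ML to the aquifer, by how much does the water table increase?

A = 16000 acres = 6.475 × 10^7 m²
ΔV = 90700 ML = 9.07 × 10^7 m³
Δh = ΔV / (Sy × A) = 9.07 × 10^7 m³ / (0.13 × 6.475 × 10^7 m²) = 10.78 m

Δh ≈ 10.8 m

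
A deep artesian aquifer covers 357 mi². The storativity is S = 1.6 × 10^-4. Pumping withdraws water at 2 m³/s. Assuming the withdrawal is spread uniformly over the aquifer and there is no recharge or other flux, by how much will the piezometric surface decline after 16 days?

A = 357 mi² = 9.246 × 10^8 m²
Q = 2 m³/s = 1.728 × 10^5 m³/d
ΔV = Q × t = 1.728 × 10^5 m³/d × 16 d = 2.765 × 10^6 m³
Δh = ΔV / (S × A) = 2.765 × 10^6 / (1.6 × 10^-4 × 9.246 × 10^8) = 18.69 m

Δh ≈ 18.7 m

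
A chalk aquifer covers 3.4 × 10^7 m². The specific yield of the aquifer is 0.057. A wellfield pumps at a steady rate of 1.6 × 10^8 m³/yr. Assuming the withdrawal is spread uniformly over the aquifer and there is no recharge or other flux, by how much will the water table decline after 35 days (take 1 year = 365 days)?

Q = 1.6 × 10^8 m³/yr = 4.384 × 10^5 m³/d
ΔV = Q × t = 4.384 × 10^5 m³/d × 35 d = 1.534 × 10^7 m³
Δh = ΔV / (Sy × A) = 1.534 × 10^7 / (0.057 × 3.4 × 10^7) = 7.917 m

Δh ≈ 7.92 m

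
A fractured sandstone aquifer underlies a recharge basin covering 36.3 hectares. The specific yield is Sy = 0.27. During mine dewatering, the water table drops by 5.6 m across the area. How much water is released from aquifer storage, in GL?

A = 36.3 hectares = 3.63 × 10^5 m²
ΔV = Sy × A × Δh = 0.27 × 3.63 × 10^5 m² × 5.6 m = 5.489 × 10^5 m³
ΔV = 5.489 × 10^5 m³ = 0.5489 GL

ΔV ≈ 0.549 GL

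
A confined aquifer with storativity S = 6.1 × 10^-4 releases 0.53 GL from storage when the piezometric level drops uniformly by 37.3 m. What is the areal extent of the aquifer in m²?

A ≈ 2.33 × 10^7 m²

ΔV = 0.53 GL = 5.3 × 10^5 m³
A = ΔV / (S × Δh) = 5.3 × 10^5 / (6.1 × 10^-4 × 37.3) = 2.329 × 10^7 m²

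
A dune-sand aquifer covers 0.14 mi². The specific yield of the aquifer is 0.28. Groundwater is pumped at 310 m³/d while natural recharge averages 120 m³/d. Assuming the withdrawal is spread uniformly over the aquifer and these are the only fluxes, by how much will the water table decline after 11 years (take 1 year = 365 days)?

Δh ≈ 7.51 m

A = 0.14 mi² = 3.626 × 10^5 m²
Net abstraction = 310 − 120 = 190 m³/d
t = 11 years = 4015 d
ΔV = Q × t = 190 m³/d × 4015 d = 7.628 × 10^5 m³
Δh = ΔV / (Sy × A) = 7.628 × 10^5 / (0.28 × 3.626 × 10^5) = 7.514 m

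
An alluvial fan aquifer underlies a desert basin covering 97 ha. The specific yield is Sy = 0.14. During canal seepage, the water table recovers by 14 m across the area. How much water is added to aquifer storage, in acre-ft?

ΔV ≈ 1540 acre-ft

A = 97 ha = 9.7 × 10^5 m²
ΔV = Sy × A × Δh = 0.14 × 9.7 × 10^5 m² × 14 m = 1.901 × 10^6 m³
ΔV = 1.901 × 10^6 m³ = 1541 acre-ft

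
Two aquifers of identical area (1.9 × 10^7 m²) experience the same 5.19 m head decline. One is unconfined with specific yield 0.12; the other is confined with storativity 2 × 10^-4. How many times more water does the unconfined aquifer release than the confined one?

ΔV_u / ΔV_c ≈ 600

Unconfined: ΔV_u = Sy × A × Δh = 0.12 × 1.9 × 10^7 × 5.19 = 1.183 × 10^7 m³
Confined: ΔV_c = S × A × Δh = 2 × 10^-4 × 1.9 × 10^7 × 5.19 = 19720 m³
Ratio = ΔV_u / ΔV_c = Sy / S = 0.12 / 2 × 10^-4 = 600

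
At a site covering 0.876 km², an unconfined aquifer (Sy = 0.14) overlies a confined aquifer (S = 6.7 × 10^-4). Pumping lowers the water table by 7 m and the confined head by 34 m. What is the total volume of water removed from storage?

A = 0.876 km² = 8.76 × 10^5 m²
Unconfined: ΔV_u = Sy × A × Δh_u = 0.14 × 8.76 × 10^5 × 7 = 8.585 × 10^5 m³
Confined: ΔV_c = S × A × Δh_c = 6.7 × 10^-4 × 8.76 × 10^5 × 34 = 19960 m³
Total ΔV = 8.585 × 10^5 + 19960 = 8.784 × 10^5 m³

ΔV ≈ 8.78 × 10^5 m³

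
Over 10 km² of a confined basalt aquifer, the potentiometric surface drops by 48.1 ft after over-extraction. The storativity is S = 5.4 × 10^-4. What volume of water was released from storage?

A = 10 km² = 1 × 10^7 m²
Δh = 48.1 ft = 14.66 m
ΔV = S × A × Δh = 5.4 × 10^-4 × 1 × 10^7 m² × 14.66 m = 79170 m³

ΔV ≈ 79200 m³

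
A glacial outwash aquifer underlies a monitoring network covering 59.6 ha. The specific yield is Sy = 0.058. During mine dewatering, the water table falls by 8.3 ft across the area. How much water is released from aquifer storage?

ΔV ≈ 87500 m³

A = 59.6 ha = 5.96 × 10^5 m²
Δh = 8.3 ft = 2.53 m
ΔV = Sy × A × Δh = 0.058 × 5.96 × 10^5 m² × 2.53 m = 87450 m³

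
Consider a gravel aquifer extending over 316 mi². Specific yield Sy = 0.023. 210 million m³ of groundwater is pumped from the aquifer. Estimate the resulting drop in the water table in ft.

Δh ≈ 36.6 ft

A = 316 mi² = 8.184 × 10^8 m²
ΔV = 210 million m³ = 2.1 × 10^8 m³
Δh = ΔV / (Sy × A) = 2.1 × 10^8 m³ / (0.023 × 8.184 × 10^8 m²) = 11.16 m
Δh = 11.16 m = 36.6 ft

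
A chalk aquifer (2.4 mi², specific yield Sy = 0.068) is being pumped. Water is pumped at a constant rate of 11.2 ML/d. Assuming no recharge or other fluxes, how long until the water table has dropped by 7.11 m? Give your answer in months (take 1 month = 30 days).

t ≈ 8.94 months

A = 2.4 mi² = 6.216 × 10^6 m²
ΔV = Sy × A × Δh = 0.068 × 6.216 × 10^6 × 7.11 = 3.005 × 10^6 m³
Q = 11.2 ML/d = 11200 m³/d
t = ΔV / Q = 3.005 × 10^6 m³ / 11200 m³/d = 268.3 d
t = 268.3 d ≈ 8.944 months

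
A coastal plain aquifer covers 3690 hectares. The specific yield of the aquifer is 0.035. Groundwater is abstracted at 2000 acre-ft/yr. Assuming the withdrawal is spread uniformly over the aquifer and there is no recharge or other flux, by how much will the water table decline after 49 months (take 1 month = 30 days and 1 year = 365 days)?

A = 3690 hectares = 3.69 × 10^7 m²
Q = 2000 acre-ft/yr = 6759 m³/d
t = 49 months = 1470 d
ΔV = Q × t = 6759 m³/d × 1470 d = 9.935 × 10^6 m³
Δh = ΔV / (Sy × A) = 9.935 × 10^6 / (0.035 × 3.69 × 10^7) = 7.693 m

Δh ≈ 7.69 m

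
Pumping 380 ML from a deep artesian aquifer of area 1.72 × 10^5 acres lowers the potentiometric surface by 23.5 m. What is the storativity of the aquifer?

A = 1.72 × 10^5 acres = 6.961 × 10^8 m²
ΔV = 380 ML = 3.8 × 10^5 m³
S = ΔV / (A × Δh) = 3.8 × 10^5 m³ / (6.961 × 10^8 m² × 23.5 m) = 2.323 × 10^-5

S ≈ 2.3 × 10^-5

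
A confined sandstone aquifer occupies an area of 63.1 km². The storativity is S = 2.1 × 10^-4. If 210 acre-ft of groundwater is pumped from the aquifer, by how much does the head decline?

A = 63.1 km² = 6.31 × 10^7 m²
ΔV = 210 acre-ft = 2.59 × 10^5 m³
Δh = ΔV / (S × A) = 2.59 × 10^5 m³ / (2.1 × 10^-4 × 6.31 × 10^7 m²) = 19.55 m

Δh ≈ 19.5 m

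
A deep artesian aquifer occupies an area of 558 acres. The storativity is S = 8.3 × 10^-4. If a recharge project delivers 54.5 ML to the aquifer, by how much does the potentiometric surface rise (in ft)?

Δh ≈ 95.4 ft

A = 558 acres = 2.258 × 10^6 m²
ΔV = 54.5 ML = 54500 m³
Δh = ΔV / (S × A) = 54500 m³ / (8.3 × 10^-4 × 2.258 × 10^6 m²) = 29.08 m
Δh = 29.08 m = 95.4 ft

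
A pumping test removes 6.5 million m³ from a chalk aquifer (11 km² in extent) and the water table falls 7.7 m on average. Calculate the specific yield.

A = 11 km² = 1.1 × 10^7 m²
ΔV = 6.5 million m³ = 6.5 × 10^6 m³
Sy = ΔV / (A × Δh) = 6.5 × 10^6 m³ / (1.1 × 10^7 m² × 7.7 m) = 0.07674

Sy ≈ 0.077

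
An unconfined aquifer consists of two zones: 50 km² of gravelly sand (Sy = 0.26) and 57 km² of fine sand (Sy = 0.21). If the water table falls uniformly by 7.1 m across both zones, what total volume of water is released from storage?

A₁ = 50 km² = 5 × 10^7 m²; A₂ = 57 km² = 5.7 × 10^7 m²
ΔV₁ = 0.26 × 5 × 10^7 × 7.1 = 9.23 × 10^7 m³
ΔV₂ = 0.21 × 5.7 × 10^7 × 7.1 = 8.499 × 10^7 m³
ΔV = ΔV₁ + ΔV₂ = 1.773 × 10^8 m³

ΔV ≈ 1.77 × 10^8 m³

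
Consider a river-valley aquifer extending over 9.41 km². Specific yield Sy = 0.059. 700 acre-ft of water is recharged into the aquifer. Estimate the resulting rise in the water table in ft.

Δh ≈ 5.1 ft

A = 9.41 km² = 9.41 × 10^6 m²
ΔV = 700 acre-ft = 8.634 × 10^5 m³
Δh = ΔV / (Sy × A) = 8.634 × 10^5 m³ / (0.059 × 9.41 × 10^6 m²) = 1.555 m
Δh = 1.555 m = 5.102 ft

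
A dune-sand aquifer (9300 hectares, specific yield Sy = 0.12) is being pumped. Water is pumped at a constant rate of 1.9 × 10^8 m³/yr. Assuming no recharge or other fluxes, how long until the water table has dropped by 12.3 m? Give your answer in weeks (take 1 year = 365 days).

A = 9300 hectares = 9.3 × 10^7 m²
ΔV = Sy × A × Δh = 0.12 × 9.3 × 10^7 × 12.3 = 1.373 × 10^8 m³
Q = 1.9 × 10^8 m³/yr = 5.205 × 10^5 m³/d
t = ΔV / Q = 1.373 × 10^8 m³ / 5.205 × 10^5 m³/d = 263.7 d
t = 263.7 d ≈ 37.67 weeks

t ≈ 37.7 weeks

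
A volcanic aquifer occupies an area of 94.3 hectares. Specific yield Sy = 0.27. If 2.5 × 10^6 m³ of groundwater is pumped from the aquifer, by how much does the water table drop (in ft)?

A = 94.3 hectares = 9.43 × 10^5 m²
Δh = ΔV / (Sy × A) = 2.5 × 10^6 m³ / (0.27 × 9.43 × 10^5 m²) = 9.819 m
Δh = 9.819 m = 32.21 ft

Δh ≈ 32.2 ft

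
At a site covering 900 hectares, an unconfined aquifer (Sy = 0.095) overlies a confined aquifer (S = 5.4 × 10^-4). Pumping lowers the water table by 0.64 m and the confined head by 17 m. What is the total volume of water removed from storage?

A = 900 hectares = 9 × 10^6 m²
Unconfined: ΔV_u = Sy × A × Δh_u = 0.095 × 9 × 10^6 × 0.64 = 5.472 × 10^5 m³
Confined: ΔV_c = S × A × Δh_c = 5.4 × 10^-4 × 9 × 10^6 × 17 = 82620 m³
Total ΔV = 5.472 × 10^5 + 82620 = 6.298 × 10^5 m³

ΔV ≈ 6.3 × 10^5 m³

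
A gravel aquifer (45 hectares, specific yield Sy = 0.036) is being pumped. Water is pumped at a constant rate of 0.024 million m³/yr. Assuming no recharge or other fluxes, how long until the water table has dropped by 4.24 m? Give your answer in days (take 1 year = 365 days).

A = 45 hectares = 4.5 × 10^5 m²
ΔV = Sy × A × Δh = 0.036 × 4.5 × 10^5 × 4.24 = 68690 m³
Q = 0.024 million m³/yr = 65.75 m³/d
t = ΔV / Q = 68690 m³ / 65.75 m³/d = 1045 d

t ≈ 1040 days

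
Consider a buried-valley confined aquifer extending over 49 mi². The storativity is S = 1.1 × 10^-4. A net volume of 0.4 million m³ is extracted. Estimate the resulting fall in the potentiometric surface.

A = 49 mi² = 1.269 × 10^8 m²
ΔV = 0.4 million m³ = 4 × 10^5 m³
Δh = ΔV / (S × A) = 4 × 10^5 m³ / (1.1 × 10^-4 × 1.269 × 10^8 m²) = 28.65 m

Δh ≈ 28.7 m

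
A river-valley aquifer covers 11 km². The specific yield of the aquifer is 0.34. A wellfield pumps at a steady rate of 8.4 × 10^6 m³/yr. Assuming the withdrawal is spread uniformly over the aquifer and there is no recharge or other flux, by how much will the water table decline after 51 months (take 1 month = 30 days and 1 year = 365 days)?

Δh ≈ 9.41 m

A = 11 km² = 1.1 × 10^7 m²
Q = 8.4 × 10^6 m³/yr = 23010 m³/d
t = 51 months = 1530 d
ΔV = Q × t = 23010 m³/d × 1530 d = 3.521 × 10^7 m³
Δh = ΔV / (Sy × A) = 3.521 × 10^7 / (0.34 × 1.1 × 10^7) = 9.415 m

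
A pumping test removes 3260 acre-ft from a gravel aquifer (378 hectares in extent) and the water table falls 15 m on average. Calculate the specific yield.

Sy ≈ 0.071

A = 378 hectares = 3.78 × 10^6 m²
ΔV = 3260 acre-ft = 4.021 × 10^6 m³
Sy = ΔV / (A × Δh) = 4.021 × 10^6 m³ / (3.78 × 10^6 m² × 15 m) = 0.07092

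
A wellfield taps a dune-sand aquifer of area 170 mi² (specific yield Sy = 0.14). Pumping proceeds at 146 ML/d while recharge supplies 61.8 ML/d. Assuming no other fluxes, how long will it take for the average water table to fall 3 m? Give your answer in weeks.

t ≈ 314 weeks

A = 170 mi² = 4.403 × 10^8 m²
ΔV = Sy × A × Δh = 0.14 × 4.403 × 10^8 × 3 = 1.849 × 10^8 m³
Net withdrawal = 146 − 61.8 = 84.2 ML/d = 84200 m³/d
t = ΔV / Q = 1.849 × 10^8 m³ / 84200 m³/d = 2196 d
t = 2196 d ≈ 313.8 weeks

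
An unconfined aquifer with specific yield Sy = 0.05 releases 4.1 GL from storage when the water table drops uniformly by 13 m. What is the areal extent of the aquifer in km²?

A ≈ 6.31 km²

ΔV = 4.1 GL = 4.1 × 10^6 m³
A = ΔV / (Sy × Δh) = 4.1 × 10^6 / (0.05 × 13) = 6.308 × 10^6 m²
A = 6.308 × 10^6 m² = 6.308 km²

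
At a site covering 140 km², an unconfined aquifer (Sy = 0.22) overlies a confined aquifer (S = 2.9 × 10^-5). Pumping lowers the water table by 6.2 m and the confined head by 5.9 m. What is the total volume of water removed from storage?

ΔV ≈ 1.91 × 10^8 m³

A = 140 km² = 1.4 × 10^8 m²
Unconfined: ΔV_u = Sy × A × Δh_u = 0.22 × 1.4 × 10^8 × 6.2 = 1.91 × 10^8 m³
Confined: ΔV_c = S × A × Δh_c = 2.9 × 10^-5 × 1.4 × 10^8 × 5.9 = 23950 m³
Total ΔV = 1.91 × 10^8 + 23950 = 1.91 × 10^8 m³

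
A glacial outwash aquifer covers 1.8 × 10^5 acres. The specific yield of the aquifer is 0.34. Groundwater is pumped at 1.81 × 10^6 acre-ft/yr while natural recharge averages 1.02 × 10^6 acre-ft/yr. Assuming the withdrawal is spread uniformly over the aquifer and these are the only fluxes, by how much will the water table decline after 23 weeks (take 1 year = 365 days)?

A = 1.8 × 10^5 acres = 7.284 × 10^8 m²
Net abstraction = 1.81 × 10^6 − 1.02 × 10^6 = 7.9 × 10^5 acre-ft/yr
Q_net = 7.9 × 10^5 acre-ft/yr = 2.67 × 10^6 m³/d
t = 23 weeks = 161 d
ΔV = Q × t = 2.67 × 10^6 m³/d × 161 d = 4.298 × 10^8 m³
Δh = ΔV / (Sy × A) = 4.298 × 10^8 / (0.34 × 7.284 × 10^8) = 1.735 m

Δh ≈ 1.74 m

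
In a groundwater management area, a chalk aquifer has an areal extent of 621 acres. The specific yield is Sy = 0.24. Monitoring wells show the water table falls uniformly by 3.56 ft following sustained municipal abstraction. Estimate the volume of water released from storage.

ΔV ≈ 6.54 × 10^5 m³

A = 621 acres = 2.513 × 10^6 m²
Δh = 3.56 ft = 1.085 m
ΔV = Sy × A × Δh = 0.24 × 2.513 × 10^6 m² × 1.085 m = 6.545 × 10^5 m³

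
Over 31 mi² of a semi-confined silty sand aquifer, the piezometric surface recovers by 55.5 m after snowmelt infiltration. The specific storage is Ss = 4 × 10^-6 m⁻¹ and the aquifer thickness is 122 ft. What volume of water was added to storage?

b = 122 ft = 37.19 m
S = Ss × b = 4 × 10^-6 m⁻¹ × 37.19 m = 1.487 × 10^-4
A = 31 mi² = 8.029 × 10^7 m²
ΔV = S × A × Δh = 1.487 × 10^-4 × 8.029 × 10^7 m² × 55.5 m = 6.628 × 10^5 m³

ΔV ≈ 6.63 × 10^5 m³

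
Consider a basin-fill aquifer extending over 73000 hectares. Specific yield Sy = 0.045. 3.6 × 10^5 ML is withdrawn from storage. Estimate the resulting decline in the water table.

Δh ≈ 11 m

A = 73000 hectares = 7.3 × 10^8 m²
ΔV = 3.6 × 10^5 ML = 3.6 × 10^8 m³
Δh = ΔV / (Sy × A) = 3.6 × 10^8 m³ / (0.045 × 7.3 × 10^8 m²) = 10.96 m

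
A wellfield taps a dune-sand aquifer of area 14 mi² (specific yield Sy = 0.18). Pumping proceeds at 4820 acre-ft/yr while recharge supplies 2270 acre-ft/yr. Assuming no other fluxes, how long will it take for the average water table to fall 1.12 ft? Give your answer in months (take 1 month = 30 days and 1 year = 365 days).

t ≈ 8.62 months

A = 14 mi² = 3.626 × 10^7 m²
Δh = 1.12 ft = 0.3414 m
ΔV = Sy × A × Δh = 0.18 × 3.626 × 10^7 × 0.3414 = 2.228 × 10^6 m³
Net withdrawal = 4820 − 2270 = 2550 acre-ft/yr = 8617 m³/d
t = ΔV / Q = 2.228 × 10^6 m³ / 8617 m³/d = 258.6 d
t = 258.6 d ≈ 8.618 months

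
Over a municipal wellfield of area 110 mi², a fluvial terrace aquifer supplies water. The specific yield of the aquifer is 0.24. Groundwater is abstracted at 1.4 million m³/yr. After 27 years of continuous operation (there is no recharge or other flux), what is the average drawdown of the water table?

Δh ≈ 0.553 m

A = 110 mi² = 2.849 × 10^8 m²
Q = 1.4 million m³/yr = 3836 m³/d
t = 27 years = 9855 d
ΔV = Q × t = 3836 m³/d × 9855 d = 3.78 × 10^7 m³
Δh = ΔV / (Sy × A) = 3.78 × 10^7 / (0.24 × 2.849 × 10^8) = 0.5528 m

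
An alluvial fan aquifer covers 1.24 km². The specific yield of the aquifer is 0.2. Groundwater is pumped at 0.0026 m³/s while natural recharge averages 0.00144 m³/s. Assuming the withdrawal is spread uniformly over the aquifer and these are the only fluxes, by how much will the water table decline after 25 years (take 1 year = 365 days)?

Δh ≈ 3.69 m

A = 1.24 km² = 1.24 × 10^6 m²
Net abstraction = 0.0026 − 0.00144 = 0.00116 m³/s
Q_net = 0.00116 m³/s = 100.2 m³/d
t = 25 years = 9125 d
ΔV = Q × t = 100.2 m³/d × 9125 d = 9.145 × 10^5 m³
Δh = ΔV / (Sy × A) = 9.145 × 10^5 / (0.2 × 1.24 × 10^6) = 3.688 m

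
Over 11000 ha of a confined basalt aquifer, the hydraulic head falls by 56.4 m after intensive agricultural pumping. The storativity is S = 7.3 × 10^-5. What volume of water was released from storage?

ΔV ≈ 4.53 × 10^5 m³

A = 11000 ha = 1.1 × 10^8 m²
ΔV = S × A × Δh = 7.3 × 10^-5 × 1.1 × 10^8 m² × 56.4 m = 4.529 × 10^5 m³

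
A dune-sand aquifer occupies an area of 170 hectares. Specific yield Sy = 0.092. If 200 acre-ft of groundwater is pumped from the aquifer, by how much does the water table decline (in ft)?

A = 170 hectares = 1.7 × 10^6 m²
ΔV = 200 acre-ft = 2.467 × 10^5 m³
Δh = ΔV / (Sy × A) = 2.467 × 10^5 m³ / (0.092 × 1.7 × 10^6 m²) = 1.577 m
Δh = 1.577 m = 5.175 ft

Δh ≈ 5.18 ft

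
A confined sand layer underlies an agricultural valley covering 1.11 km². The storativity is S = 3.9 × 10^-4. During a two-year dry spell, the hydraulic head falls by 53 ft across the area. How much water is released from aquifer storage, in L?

A = 1.11 km² = 1.11 × 10^6 m²
Δh = 53 ft = 16.15 m
ΔV = S × A × Δh = 3.9 × 10^-4 × 1.11 × 10^6 m² × 16.15 m = 6993 m³
ΔV = 6993 m³ = 6.993 × 10^6 L

ΔV ≈ 6.99 × 10^6 L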